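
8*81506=652048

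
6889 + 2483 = 9372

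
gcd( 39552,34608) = 4944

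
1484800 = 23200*64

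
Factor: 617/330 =2^(- 1 )*3^(- 1 ) * 5^( - 1)* 11^(- 1)*617^1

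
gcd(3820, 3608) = 4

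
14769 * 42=620298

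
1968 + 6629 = 8597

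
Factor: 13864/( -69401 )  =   - 2^3*1733^1* 69401^( - 1) 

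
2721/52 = 2721/52 = 52.33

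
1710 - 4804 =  - 3094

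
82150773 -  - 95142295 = 177293068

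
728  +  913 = 1641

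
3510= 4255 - 745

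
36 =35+1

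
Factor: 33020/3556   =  65/7 = 5^1*7^( - 1)*13^1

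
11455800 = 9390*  1220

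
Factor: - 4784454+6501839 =5^1*97^1* 3541^1 =1717385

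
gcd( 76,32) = 4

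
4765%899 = 270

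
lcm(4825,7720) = 38600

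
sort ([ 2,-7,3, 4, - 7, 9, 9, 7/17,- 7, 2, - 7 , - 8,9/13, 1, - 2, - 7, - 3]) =[- 8,-7,  -  7,-7,-7 , - 7, - 3, - 2, 7/17,9/13, 1,2, 2, 3, 4,9,  9]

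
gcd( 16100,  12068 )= 28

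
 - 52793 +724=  - 52069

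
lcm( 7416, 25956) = 51912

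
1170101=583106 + 586995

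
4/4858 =2/2429 = 0.00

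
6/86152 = 3/43076 = 0.00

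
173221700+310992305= 484214005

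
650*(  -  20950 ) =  -13617500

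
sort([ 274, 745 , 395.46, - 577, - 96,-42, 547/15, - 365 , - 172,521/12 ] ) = [ - 577,-365  , - 172, - 96 , - 42,547/15,521/12, 274, 395.46,  745]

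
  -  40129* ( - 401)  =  16091729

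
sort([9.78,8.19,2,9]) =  [ 2,8.19,9,9.78]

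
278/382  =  139/191= 0.73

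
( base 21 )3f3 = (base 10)1641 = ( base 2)11001101001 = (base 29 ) 1RH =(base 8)3151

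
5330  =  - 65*( - 82 ) 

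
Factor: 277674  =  2^1*3^1*46279^1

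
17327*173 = 2997571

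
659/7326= 659/7326 = 0.09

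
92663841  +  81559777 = 174223618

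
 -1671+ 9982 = 8311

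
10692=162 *66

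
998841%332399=1644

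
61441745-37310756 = 24130989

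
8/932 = 2/233 = 0.01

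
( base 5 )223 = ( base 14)47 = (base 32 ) 1v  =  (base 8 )77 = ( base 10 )63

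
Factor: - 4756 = - 2^2 * 29^1*41^1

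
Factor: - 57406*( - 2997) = 172045782 = 2^1*3^4 * 37^1 * 28703^1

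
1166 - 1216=-50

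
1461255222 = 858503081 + 602752141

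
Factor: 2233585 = 5^1*446717^1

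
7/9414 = 7/9414 = 0.00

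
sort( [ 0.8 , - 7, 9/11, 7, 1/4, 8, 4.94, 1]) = [ - 7, 1/4,0.8, 9/11,1, 4.94, 7,8 ]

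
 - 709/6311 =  - 1+ 5602/6311 = -  0.11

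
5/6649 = 5/6649= 0.00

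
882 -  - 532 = 1414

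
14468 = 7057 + 7411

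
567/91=6+3/13 = 6.23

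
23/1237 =23/1237 = 0.02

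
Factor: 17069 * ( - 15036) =-256649484 = - 2^2*3^1*7^1*13^2*101^1 * 179^1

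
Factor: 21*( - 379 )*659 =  - 5244981 =- 3^1*7^1*379^1*659^1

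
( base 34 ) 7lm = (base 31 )95o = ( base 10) 8828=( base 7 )34511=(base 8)21174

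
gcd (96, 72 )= 24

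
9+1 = 10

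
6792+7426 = 14218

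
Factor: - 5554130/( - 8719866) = 2777065/4359933 =3^( - 3 )*5^1 * 31^ ( - 1)*449^1 * 1237^1*5209^( - 1) 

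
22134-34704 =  - 12570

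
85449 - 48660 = 36789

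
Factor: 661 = 661^1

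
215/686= 215/686=0.31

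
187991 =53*3547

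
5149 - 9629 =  - 4480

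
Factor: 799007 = 11^1 * 19^1* 3823^1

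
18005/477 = 37 + 356/477 =37.75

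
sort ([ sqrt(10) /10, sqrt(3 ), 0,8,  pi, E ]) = [ 0, sqrt(10 ) /10,sqrt(3),E, pi, 8 ]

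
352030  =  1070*329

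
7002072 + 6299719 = 13301791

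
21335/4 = 21335/4 = 5333.75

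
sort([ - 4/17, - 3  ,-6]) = [- 6, - 3, - 4/17 ] 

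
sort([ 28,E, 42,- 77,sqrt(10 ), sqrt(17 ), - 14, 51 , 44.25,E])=[- 77, - 14  ,  E, E,sqrt(10 ),sqrt( 17), 28, 42, 44.25, 51]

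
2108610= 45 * 46858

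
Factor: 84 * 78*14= 91728=2^4*3^2*7^2*13^1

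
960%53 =6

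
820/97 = 8+ 44/97 = 8.45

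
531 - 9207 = -8676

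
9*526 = 4734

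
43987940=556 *79115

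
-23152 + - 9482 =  - 32634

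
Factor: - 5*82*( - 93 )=38130 = 2^1*3^1*5^1*31^1 *41^1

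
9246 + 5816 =15062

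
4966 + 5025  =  9991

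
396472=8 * 49559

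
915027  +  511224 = 1426251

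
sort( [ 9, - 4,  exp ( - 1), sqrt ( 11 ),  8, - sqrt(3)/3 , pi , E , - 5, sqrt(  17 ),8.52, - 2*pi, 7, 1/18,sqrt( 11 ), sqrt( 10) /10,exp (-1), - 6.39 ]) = [ - 6.39, - 2*pi, - 5, - 4,-sqrt ( 3 ) /3,  1/18, sqrt(10 ) /10, exp( - 1 ),exp(  -  1), E, pi,sqrt( 11), sqrt(11 ),sqrt( 17), 7,8,8.52,9 ] 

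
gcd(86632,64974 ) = 21658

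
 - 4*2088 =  - 8352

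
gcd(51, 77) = 1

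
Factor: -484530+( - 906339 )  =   - 1390869 =- 3^2*29^1*73^2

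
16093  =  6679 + 9414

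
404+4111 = 4515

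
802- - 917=1719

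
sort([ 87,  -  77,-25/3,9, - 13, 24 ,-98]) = [ - 98, -77,-13  , - 25/3 , 9,24 , 87 ]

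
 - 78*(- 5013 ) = 391014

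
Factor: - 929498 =-2^1*464749^1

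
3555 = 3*1185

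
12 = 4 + 8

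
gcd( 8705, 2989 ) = 1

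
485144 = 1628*298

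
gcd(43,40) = 1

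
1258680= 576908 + 681772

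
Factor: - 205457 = - 7^3 * 599^1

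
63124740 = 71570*882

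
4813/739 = 6 + 379/739 = 6.51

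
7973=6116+1857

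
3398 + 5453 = 8851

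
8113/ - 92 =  - 8113/92 = - 88.18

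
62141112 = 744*83523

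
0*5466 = 0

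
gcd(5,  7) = 1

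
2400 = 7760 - 5360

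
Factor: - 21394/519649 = -38/923 = - 2^1*13^( - 1)*19^1*71^(-1) 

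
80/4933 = 80/4933 = 0.02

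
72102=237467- 165365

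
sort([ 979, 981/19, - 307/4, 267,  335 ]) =[ - 307/4, 981/19 , 267, 335,979]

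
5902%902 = 490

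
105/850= 21/170 = 0.12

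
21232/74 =10616/37 = 286.92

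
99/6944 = 99/6944 =0.01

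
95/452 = 95/452 = 0.21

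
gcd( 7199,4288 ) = 1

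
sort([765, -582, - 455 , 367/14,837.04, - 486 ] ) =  [ - 582,-486, - 455 , 367/14,  765,837.04]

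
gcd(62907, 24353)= 1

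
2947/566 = 2947/566 =5.21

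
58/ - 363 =-58/363 = -0.16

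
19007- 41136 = - 22129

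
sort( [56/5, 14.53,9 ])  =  [ 9 , 56/5,14.53]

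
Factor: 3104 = 2^5 * 97^1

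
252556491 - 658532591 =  - 405976100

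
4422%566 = 460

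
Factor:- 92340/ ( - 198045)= 2^2 * 19^1*163^ ( - 1)  =  76/163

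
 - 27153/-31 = 875 + 28/31 = 875.90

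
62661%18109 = 8334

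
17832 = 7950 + 9882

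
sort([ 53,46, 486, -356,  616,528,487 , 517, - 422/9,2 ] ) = [ - 356, - 422/9,2 , 46,  53,486, 487,517, 528,616]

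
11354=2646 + 8708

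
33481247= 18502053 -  - 14979194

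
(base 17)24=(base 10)38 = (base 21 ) 1H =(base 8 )46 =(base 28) 1A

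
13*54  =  702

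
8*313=2504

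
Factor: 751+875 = 2^1*3^1*271^1 = 1626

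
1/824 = 1/824 = 0.00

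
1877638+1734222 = 3611860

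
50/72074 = 25/36037 = 0.00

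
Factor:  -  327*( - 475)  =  3^1 * 5^2*19^1 * 109^1= 155325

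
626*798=499548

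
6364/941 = 6364/941 = 6.76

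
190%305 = 190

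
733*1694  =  1241702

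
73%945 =73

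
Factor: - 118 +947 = 829=829^1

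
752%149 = 7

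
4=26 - 22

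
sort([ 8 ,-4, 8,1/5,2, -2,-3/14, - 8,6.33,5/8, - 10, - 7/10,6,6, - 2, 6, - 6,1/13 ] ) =[-10, - 8,-6, - 4,  -  2, -2, - 7/10, -3/14,1/13, 1/5 , 5/8, 2,6 , 6, 6, 6.33,  8, 8]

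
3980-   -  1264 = 5244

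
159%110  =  49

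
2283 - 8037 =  - 5754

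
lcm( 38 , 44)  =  836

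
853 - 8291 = - 7438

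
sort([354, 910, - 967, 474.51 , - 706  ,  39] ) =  [ - 967, - 706,39,  354 , 474.51,910] 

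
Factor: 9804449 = 9804449^1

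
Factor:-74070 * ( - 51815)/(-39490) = -3^2*5^1*11^(-1)*43^1*241^1*359^ (-1 )*823^1=- 383793705/3949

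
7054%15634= 7054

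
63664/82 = 31832/41 =776.39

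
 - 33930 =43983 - 77913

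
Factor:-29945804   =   - 2^2*7^1*59^1*18127^1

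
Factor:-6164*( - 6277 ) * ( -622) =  - 2^3*23^1 * 67^1*311^1 *6277^1 = -24066068216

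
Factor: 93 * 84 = 2^2*3^2 * 7^1*31^1 = 7812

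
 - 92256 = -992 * 93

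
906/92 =9  +  39/46 = 9.85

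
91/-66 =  - 91/66 = - 1.38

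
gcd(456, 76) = 76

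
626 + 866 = 1492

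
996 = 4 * 249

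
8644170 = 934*9255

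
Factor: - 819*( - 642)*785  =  2^1 *3^3 *5^1 * 7^1*13^1*107^1*157^1 = 412751430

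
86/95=86/95=0.91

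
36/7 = 36/7 = 5.14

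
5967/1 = 5967 = 5967.00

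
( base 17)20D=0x24F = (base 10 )591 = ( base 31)j2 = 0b1001001111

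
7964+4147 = 12111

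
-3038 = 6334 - 9372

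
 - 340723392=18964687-359688079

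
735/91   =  105/13=8.08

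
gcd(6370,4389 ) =7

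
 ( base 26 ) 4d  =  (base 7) 225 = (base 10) 117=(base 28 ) 45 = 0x75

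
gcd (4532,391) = 1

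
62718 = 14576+48142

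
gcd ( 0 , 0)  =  0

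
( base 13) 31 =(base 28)1C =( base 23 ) 1h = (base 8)50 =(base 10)40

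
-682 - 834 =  - 1516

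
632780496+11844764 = 644625260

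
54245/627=86+17/33 = 86.52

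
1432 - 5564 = -4132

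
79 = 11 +68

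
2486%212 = 154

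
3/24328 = 3/24328 = 0.00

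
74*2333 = 172642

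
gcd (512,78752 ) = 32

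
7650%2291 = 777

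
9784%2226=880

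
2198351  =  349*6299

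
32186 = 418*77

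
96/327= 32/109= 0.29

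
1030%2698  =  1030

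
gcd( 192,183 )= 3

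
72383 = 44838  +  27545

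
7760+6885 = 14645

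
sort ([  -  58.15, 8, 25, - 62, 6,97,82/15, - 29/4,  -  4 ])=[- 62,-58.15, - 29/4, - 4,  82/15, 6,8,25, 97] 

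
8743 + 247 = 8990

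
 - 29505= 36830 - 66335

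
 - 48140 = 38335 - 86475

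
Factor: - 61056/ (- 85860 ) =2^5*3^( - 2 )*5^(  -  1 ) =32/45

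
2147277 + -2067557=79720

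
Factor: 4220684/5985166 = 2110342/2992583 = 2^1*11^ ( - 1)*13^1* 23^1*3529^1* 272053^( - 1 )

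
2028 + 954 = 2982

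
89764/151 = 594 + 70/151 = 594.46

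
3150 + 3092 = 6242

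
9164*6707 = 61462948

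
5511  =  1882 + 3629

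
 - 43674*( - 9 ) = 393066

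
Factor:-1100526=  - 2^1*3^1*7^1*  26203^1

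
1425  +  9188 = 10613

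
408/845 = 408/845 = 0.48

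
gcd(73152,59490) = 18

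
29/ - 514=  - 1 + 485/514 = -0.06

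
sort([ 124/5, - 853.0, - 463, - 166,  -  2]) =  [ - 853.0, - 463 , - 166 , - 2, 124/5]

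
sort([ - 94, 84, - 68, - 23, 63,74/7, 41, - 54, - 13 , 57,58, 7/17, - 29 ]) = [ - 94, - 68, - 54, - 29, - 23, - 13,  7/17,74/7,41, 57,58, 63, 84]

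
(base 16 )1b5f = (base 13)3260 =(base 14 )27a7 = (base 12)407B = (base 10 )7007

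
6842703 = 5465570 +1377133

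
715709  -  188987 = 526722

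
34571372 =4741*7292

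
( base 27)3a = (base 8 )133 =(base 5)331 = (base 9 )111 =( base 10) 91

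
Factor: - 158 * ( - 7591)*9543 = 11445664254 = 2^1*3^1  *  79^1*3181^1*7591^1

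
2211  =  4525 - 2314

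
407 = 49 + 358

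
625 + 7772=8397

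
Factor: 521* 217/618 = 2^(- 1 )*3^( - 1)*7^1*31^1*103^( - 1)*521^1=113057/618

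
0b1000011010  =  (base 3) 201221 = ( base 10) 538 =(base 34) fs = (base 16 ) 21a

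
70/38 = 35/19 = 1.84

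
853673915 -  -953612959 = 1807286874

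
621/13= 47+ 10/13= 47.77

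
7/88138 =7/88138 = 0.00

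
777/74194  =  777/74194 = 0.01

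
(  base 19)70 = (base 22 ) 61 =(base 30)4d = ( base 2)10000101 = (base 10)133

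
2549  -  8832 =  - 6283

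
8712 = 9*968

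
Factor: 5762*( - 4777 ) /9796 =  - 13762537/4898 = - 2^( - 1)*17^1*31^(  -  1 )*43^1*67^1  *79^( -1)*281^1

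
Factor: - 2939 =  - 2939^1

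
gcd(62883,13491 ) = 9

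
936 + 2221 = 3157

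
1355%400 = 155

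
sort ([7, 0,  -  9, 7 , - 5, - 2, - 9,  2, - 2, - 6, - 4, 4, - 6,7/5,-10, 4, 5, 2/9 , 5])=[ - 10, - 9, - 9, - 6, - 6, - 5, - 4, - 2, - 2, 0,2/9, 7/5,2,  4,4, 5, 5,7, 7]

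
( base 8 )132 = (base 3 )10100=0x5a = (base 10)90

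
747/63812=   747/63812= 0.01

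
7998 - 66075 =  - 58077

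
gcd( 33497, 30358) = 43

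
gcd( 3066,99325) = 1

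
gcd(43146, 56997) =27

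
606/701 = 606/701 = 0.86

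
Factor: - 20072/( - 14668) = 2^1*13^1*19^(-1 )=26/19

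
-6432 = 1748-8180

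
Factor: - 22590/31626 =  - 5^1*7^( - 1) = - 5/7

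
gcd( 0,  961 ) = 961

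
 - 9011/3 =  - 3004 + 1/3 = - 3003.67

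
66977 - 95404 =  - 28427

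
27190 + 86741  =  113931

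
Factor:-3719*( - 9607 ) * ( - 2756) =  - 98467561348  =  - 2^2 * 13^2*53^1*739^1*3719^1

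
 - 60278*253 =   -  15250334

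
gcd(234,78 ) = 78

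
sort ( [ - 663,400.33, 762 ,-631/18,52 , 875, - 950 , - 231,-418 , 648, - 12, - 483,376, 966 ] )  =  [ -950  , - 663,  -  483, - 418, - 231, - 631/18, - 12,  52, 376,400.33 , 648, 762,875, 966 ]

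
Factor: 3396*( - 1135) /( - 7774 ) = 1927230/3887= 2^1*3^1 * 5^1*13^ ( - 2 )*23^(-1)*227^1*283^1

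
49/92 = 49/92 = 0.53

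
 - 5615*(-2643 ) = 14840445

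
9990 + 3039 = 13029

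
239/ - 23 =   -  239/23= - 10.39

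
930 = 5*186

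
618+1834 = 2452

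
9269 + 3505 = 12774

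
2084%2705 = 2084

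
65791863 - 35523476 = 30268387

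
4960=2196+2764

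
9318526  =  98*95087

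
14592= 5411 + 9181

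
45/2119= 45/2119  =  0.02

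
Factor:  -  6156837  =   - 3^3 * 37^1*6163^1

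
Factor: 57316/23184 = 89/36 = 2^(-2)*3^(- 2)*89^1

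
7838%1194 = 674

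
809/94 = 8+ 57/94 =8.61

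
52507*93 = 4883151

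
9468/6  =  1578   =  1578.00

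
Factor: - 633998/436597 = - 986/679 =-2^1*7^( - 1)*17^1 * 29^1*  97^(-1) 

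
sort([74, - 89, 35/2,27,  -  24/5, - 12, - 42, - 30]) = [ - 89, - 42 , - 30 , - 12 , - 24/5, 35/2, 27,74 ] 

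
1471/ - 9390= - 1471/9390 = -0.16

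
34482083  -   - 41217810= 75699893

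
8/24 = 1/3=0.33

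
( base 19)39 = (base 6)150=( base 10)66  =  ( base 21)33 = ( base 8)102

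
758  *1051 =796658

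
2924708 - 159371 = 2765337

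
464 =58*8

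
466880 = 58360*8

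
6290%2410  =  1470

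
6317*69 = 435873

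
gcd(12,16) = 4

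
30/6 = 5 = 5.00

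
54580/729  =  54580/729= 74.87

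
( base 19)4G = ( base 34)2o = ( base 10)92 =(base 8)134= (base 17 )57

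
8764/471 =18+286/471 = 18.61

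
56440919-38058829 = 18382090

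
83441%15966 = 3611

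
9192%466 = 338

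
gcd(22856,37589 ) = 1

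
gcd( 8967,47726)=49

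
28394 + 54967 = 83361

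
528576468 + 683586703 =1212163171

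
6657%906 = 315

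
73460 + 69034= 142494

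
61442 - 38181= 23261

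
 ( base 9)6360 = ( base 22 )9E7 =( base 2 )1001000111111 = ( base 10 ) 4671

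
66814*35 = 2338490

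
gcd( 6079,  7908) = 1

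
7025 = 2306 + 4719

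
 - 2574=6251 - 8825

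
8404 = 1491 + 6913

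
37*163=6031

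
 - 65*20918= - 1359670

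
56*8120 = 454720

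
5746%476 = 34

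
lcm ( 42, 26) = 546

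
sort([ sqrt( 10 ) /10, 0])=[ 0,sqrt( 10 ) /10]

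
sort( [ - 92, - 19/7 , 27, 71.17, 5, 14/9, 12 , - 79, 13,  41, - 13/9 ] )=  [ - 92, - 79, - 19/7, - 13/9, 14/9,  5,  12,13,  27 , 41, 71.17]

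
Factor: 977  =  977^1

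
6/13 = 6/13=0.46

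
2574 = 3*858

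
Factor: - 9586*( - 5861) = 2^1*4793^1*5861^1 = 56183546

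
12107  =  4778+7329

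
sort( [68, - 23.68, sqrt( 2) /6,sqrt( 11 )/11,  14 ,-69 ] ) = [ - 69,-23.68, sqrt(2)/6, sqrt(11)/11,14, 68]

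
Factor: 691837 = 691837^1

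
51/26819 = 51/26819= 0.00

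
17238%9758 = 7480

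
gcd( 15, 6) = 3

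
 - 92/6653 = - 92/6653 = - 0.01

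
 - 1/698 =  - 1/698 = - 0.00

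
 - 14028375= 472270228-486298603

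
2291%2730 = 2291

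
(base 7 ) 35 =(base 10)26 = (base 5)101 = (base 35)q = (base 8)32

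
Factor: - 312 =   -  2^3*3^1*13^1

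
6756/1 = 6756 = 6756.00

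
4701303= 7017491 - 2316188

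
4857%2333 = 191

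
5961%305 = 166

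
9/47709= 1/5301 = 0.00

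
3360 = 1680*2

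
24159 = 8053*3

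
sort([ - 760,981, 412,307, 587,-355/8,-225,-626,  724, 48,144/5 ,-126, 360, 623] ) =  [- 760 ,  -  626, - 225 , - 126, -355/8, 144/5, 48, 307, 360,412, 587, 623,724, 981] 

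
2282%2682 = 2282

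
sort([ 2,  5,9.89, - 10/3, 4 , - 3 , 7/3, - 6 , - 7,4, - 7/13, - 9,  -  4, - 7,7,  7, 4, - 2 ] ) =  [ - 9, - 7, - 7, - 6, - 4,-10/3 , - 3,-2, - 7/13,  2, 7/3,4,4,4,5, 7 , 7,9.89]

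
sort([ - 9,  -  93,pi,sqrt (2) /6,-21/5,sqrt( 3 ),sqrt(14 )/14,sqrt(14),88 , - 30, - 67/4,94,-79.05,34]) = [- 93,-79.05, - 30, - 67/4, - 9,  -  21/5,sqrt( 2)/6,sqrt(14) /14, sqrt(3 ),pi, sqrt (14 ), 34,88, 94 ] 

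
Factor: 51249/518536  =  2^ (- 3) *3^1 * 11^1*1553^1 * 64817^( - 1)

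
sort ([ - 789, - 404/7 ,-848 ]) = [ - 848, - 789, - 404/7 ] 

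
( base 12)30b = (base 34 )d1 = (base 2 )110111011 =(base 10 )443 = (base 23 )J6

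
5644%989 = 699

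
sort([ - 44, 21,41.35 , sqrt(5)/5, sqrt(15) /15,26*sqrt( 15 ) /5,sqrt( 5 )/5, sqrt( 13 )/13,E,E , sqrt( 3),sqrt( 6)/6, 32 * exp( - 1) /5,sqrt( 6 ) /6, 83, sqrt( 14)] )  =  [ - 44, sqrt( 15)/15,sqrt(13)/13,sqrt (6)/6  ,  sqrt ( 6)/6,sqrt(5)/5, sqrt( 5)/5,sqrt( 3),32*exp( - 1 ) /5, E,E , sqrt(14) , 26 *sqrt( 15)/5, 21 , 41.35 , 83]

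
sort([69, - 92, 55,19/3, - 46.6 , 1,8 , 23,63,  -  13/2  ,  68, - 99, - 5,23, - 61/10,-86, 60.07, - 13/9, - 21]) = [ - 99,-92, - 86, - 46.6, - 21,-13/2,  -  61/10, - 5, - 13/9,1,19/3,8,  23,23,55,60.07,63, 68,  69]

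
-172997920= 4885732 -177883652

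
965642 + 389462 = 1355104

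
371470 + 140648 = 512118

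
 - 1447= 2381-3828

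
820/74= 410/37  =  11.08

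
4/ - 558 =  - 1 + 277/279= -  0.01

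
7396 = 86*86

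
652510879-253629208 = 398881671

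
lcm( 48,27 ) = 432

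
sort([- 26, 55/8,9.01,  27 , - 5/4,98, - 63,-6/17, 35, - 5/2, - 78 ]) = [ - 78, - 63, - 26,  -  5/2, - 5/4, - 6/17 , 55/8, 9.01, 27,35 , 98 ] 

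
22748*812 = 18471376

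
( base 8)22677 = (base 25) FBD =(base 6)112423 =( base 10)9663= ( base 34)8c7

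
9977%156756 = 9977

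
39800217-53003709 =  - 13203492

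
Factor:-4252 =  - 2^2* 1063^1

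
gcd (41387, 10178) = 1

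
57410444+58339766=115750210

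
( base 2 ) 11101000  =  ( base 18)CG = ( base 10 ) 232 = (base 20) bc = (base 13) 14b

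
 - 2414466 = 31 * ( - 77886) 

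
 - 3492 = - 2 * 1746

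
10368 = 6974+3394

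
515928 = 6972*74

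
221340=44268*5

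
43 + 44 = 87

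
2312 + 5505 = 7817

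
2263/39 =58+ 1/39 = 58.03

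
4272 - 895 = 3377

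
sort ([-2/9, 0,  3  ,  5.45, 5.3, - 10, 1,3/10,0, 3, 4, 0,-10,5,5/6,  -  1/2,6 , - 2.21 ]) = [ - 10, - 10,  -  2.21, - 1/2, - 2/9,  0,  0, 0 , 3/10 , 5/6,  1, 3,3,4,5 , 5.3,  5.45, 6 ] 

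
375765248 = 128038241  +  247727007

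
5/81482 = 5/81482=0.00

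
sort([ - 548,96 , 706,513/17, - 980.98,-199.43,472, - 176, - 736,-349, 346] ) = [- 980.98, - 736, - 548, - 349, - 199.43, - 176,  513/17 , 96, 346, 472,706 ] 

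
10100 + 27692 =37792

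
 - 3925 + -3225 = - 7150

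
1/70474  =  1/70474 = 0.00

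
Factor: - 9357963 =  - 3^1*41^1 * 76081^1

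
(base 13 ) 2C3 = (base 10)497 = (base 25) jm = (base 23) LE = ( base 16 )1F1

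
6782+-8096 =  -1314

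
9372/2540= 3 + 438/635 =3.69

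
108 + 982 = 1090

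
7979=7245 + 734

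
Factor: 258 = 2^1 * 3^1*43^1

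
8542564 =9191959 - 649395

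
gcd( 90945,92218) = 1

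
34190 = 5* 6838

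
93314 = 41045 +52269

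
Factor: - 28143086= -2^1 *191^1*73673^1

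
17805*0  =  0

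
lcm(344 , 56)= 2408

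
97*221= 21437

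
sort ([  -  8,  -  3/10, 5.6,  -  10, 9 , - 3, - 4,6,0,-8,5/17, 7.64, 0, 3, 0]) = [ - 10,  -  8,  -  8, -4, - 3 , - 3/10, 0,0, 0, 5/17,3,  5.6, 6, 7.64,9 ] 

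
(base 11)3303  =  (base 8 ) 10407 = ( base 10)4359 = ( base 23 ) 85C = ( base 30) 4p9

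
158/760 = 79/380 = 0.21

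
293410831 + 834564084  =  1127974915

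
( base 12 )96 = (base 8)162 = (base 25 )4e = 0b1110010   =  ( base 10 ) 114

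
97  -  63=34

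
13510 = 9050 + 4460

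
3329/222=3329/222 = 15.00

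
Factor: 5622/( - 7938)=  -  3^(  -  3)*7^( - 2)* 937^1 = - 937/1323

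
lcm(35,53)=1855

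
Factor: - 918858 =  - 2^1*3^1*37^1*4139^1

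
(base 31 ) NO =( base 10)737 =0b1011100001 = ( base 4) 23201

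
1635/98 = 16 +67/98= 16.68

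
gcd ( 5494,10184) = 134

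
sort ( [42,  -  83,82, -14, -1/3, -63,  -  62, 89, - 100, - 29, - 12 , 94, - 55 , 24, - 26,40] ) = [ - 100,- 83, - 63,-62, - 55, - 29 ,-26, - 14,-12, - 1/3,24,40,42, 82,89 , 94 ] 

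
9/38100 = 3/12700 = 0.00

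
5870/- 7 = -5870/7 =-838.57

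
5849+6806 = 12655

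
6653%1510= 613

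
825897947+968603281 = 1794501228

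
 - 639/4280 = -1  +  3641/4280 = - 0.15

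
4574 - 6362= - 1788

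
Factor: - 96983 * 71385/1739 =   -  6923131455/1739 = - 3^1 *5^1* 37^ ( - 1) *47^ ( - 1 )*293^1*331^1*4759^1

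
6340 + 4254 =10594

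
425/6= 70 + 5/6= 70.83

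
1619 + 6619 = 8238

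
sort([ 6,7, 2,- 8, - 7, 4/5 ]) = [ -8, - 7,4/5,2, 6,7]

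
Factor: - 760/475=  - 8/5 = - 2^3*5^ (-1 ) 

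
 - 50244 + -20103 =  - 70347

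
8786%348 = 86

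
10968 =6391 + 4577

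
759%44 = 11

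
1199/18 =1199/18  =  66.61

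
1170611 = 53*22087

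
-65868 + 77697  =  11829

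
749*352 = 263648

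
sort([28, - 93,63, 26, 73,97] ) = [ - 93, 26,  28,63, 73,97 ]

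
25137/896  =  28 + 7/128=28.05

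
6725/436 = 15 + 185/436 = 15.42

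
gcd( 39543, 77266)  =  7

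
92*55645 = 5119340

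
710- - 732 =1442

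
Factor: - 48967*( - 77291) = 23^1*2129^1 * 77291^1= 3784708397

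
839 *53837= 45169243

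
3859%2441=1418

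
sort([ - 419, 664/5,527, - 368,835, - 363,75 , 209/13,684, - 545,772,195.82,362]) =[ - 545, - 419, - 368, - 363, 209/13,75, 664/5,195.82, 362,  527, 684,772,835 ] 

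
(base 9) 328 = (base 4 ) 10031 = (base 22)c5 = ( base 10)269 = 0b100001101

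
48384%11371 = 2900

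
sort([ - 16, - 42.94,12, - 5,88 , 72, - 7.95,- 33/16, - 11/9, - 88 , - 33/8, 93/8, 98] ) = [ - 88 , - 42.94, - 16, - 7.95, - 5, - 33/8, - 33/16, - 11/9, 93/8,12,72, 88,  98 ]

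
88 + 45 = 133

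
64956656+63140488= 128097144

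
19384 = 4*4846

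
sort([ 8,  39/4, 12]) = [ 8,39/4,12]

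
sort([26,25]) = [25, 26 ] 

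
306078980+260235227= 566314207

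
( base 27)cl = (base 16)159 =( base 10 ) 345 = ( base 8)531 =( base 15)180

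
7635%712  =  515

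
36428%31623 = 4805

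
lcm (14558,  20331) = 1179198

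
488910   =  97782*5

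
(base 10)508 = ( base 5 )4013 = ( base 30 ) GS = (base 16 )1FC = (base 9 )624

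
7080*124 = 877920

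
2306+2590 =4896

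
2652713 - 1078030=1574683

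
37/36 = 1 + 1/36 = 1.03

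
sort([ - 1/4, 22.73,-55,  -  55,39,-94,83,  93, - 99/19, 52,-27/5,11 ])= [-94,-55,- 55, - 27/5,-99/19, -1/4,11 , 22.73,39,52,83,93]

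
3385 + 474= 3859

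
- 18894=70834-89728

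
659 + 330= 989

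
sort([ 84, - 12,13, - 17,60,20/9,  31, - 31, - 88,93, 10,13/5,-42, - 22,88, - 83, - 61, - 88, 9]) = [-88, - 88, - 83 ,  -  61,-42, - 31,- 22, - 17, - 12, 20/9,13/5, 9,10,13, 31,60,84,88, 93]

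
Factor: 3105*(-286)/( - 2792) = 2^(-2)*3^3*5^1*11^1*13^1 * 23^1*349^( - 1) = 444015/1396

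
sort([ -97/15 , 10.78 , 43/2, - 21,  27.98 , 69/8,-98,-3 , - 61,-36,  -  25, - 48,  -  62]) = [ - 98 , - 62,  -  61,  -  48, - 36,-25,  -  21, - 97/15, - 3 , 69/8 , 10.78,  43/2,27.98 ]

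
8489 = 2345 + 6144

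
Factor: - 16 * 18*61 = - 2^5 * 3^2*61^1 = - 17568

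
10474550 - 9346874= 1127676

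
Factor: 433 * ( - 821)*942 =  - 2^1*3^1 * 157^1 * 433^1*821^1 = - 334874406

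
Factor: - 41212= - 2^2 * 10303^1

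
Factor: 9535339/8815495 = 5^(-1 ) * 11^1*13^(- 1 ) * 135623^( - 1) * 866849^1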